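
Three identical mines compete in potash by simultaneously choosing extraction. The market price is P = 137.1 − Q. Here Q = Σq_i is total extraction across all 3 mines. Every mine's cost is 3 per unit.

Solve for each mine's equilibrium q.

33.525

A representative mine's profit is π_i = q_i(137.1 − Q) − 3q_i, with Q = q_i + Σ_{j≠i} q_j.
First-order condition: 134.1 − 2q_i − Σ_{j≠i} q_j = 0.
With identical mines, set every q_j = q: then 134.1 − 2q − 2q = 0, i.e. q = 134.1/4 = 33.525.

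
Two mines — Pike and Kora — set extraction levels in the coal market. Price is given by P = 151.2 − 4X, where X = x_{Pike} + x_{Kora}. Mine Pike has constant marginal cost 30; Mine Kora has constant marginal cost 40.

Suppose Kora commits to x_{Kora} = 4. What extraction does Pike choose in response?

13.15

Mine Pike's profit: π = x_{Pike}(151.2 − 4(x_{Pike} + x_{Kora})) − 30x_{Pike}.
∂π/∂x_{Pike} = 121.2 − 8x_{Pike} − 4x_{Kora} = 0, so x_{Pike} = 15.15 − 0.5x_{Kora}.
At x_{Kora} = 4: x_{Pike} = 15.15 − 0.5·4 = 13.15.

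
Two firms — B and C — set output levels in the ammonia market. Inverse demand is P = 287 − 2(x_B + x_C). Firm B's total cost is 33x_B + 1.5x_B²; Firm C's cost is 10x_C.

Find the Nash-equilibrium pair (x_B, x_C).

Firm B's profit: π = x_B(287 − 2(x_B + x_C)) − 33x_B − 1.5x_B².
∂π/∂x_B = 254 − 7x_B − 2x_C = 0, so x_B = 254/7 − (2/7)x_C.
For C: ∂π/∂x_C = 277 − 4x_C − 2x_B = 0 ⇒ x_C = 69.25 − 0.5x_B.
Substituting the second reaction function into the first: x_B = 254/7 − (2/7)(69.25 − 0.5x_B), which gives (6/7)x_B = 16.5 ⇒ x_B = 19.25.
Then x_C = 69.25 − 0.5·19.25 = 59.625.

19.25, 59.625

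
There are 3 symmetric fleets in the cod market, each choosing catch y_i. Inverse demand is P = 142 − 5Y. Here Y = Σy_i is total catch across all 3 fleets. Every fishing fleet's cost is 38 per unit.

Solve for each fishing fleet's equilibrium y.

A representative fishing fleet's profit is π_i = y_i(142 − 5Y) − 38y_i, with Y = y_i + Σ_{j≠i} y_j.
First-order condition: 104 − 10y_i − 5Σ_{j≠i} y_j = 0.
Imposing symmetry (y_j = y for all j) turns Σ_{j≠i} y_j into 2y, so 104 = 20y and y = 5.2.

5.2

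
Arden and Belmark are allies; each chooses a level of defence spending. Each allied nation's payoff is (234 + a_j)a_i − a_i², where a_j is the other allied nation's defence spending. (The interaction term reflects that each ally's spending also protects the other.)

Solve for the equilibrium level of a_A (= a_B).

Arden's payoff is (234 + a_B)a_A − a_A².
∂π/∂a_A = 234 + a_B − 2a_A = 0, so a_A = 117 + 0.5a_B.
Setting a_A = a_B in the reaction function: a_A = 117 + 0.5a_A, so a_A = 117 / 0.5 = 234.

234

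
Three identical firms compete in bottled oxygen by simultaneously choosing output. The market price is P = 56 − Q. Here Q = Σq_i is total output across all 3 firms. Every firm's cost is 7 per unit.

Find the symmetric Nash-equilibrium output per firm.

A representative firm's profit is π_i = q_i(56 − Q) − 7q_i, with Q = q_i + Σ_{j≠i} q_j.
First-order condition: 49 − 2q_i − Σ_{j≠i} q_j = 0.
Imposing symmetry (q_j = q for all j) turns Σ_{j≠i} q_j into 2q, so 49 = 4q and q = 12.25.

12.25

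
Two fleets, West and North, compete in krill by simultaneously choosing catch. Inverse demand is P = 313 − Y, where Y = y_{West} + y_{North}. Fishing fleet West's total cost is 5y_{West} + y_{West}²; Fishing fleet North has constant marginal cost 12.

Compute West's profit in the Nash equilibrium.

Fishing fleet West's profit: π = y_{West}(313 − (y_{West} + y_{North})) − 5y_{West} − y_{West}².
∂π/∂y_{West} = 308 − 4y_{West} − y_{North} = 0, so y_{West} = 77 − 0.25y_{North}.
For North: ∂π/∂y_{North} = 301 − 2y_{North} − y_{West} = 0 ⇒ y_{North} = 150.5 − 0.5y_{West}.
Solving the two reaction functions simultaneously: (1 − (−0.25)(−0.5))y_{West} = 77 − 0.25·150.5, so 0.875y_{West} = 39.375 and y_{West} = 45.
Then y_{North} = 150.5 − 0.5·45 = 128.
Price P = 313 − 173 = 140.
West's profit: (140 − 5)·45 − (45)² = 4050.

4050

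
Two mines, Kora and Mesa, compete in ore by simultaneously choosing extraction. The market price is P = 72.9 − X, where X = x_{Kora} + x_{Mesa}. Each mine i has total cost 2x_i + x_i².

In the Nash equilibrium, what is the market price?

Mine Kora's profit: π = x_{Kora}(72.9 − (x_{Kora} + x_{Mesa})) − 2x_{Kora} − x_{Kora}².
∂π/∂x_{Kora} = 70.9 − 4x_{Kora} − x_{Mesa} = 0, so x_{Kora} = 17.725 − 0.25x_{Mesa}.
The game is symmetric, so in equilibrium x_{Mesa} = x_{Kora}: the reaction function gives 1.25x_{Kora} = 17.725, hence x_{Kora} = 14.18.
Equilibrium price: P = 72.9 − 28.36 = 44.54.

44.54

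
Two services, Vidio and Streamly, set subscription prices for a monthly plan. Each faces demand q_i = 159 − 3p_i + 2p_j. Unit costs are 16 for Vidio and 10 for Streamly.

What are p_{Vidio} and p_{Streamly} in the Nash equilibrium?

50.625, 48.375

Vidio's profit: π = (p_{Vidio} − 16)(159 − 3p_{Vidio} + 2p_{Streamly}).
∂π/∂p_{Vidio} = 207 − 6p_{Vidio} + 2p_{Streamly} = 0 ⇒ p_{Vidio} = 34.5 + (1/3)p_{Streamly}.
Similarly p_{Streamly} = 31.5 + (1/3)p_{Vidio}.
Plugging p_{Streamly} into Vidio's best response: p_{Vidio} = 34.5 + (1/3)(31.5 + (1/3)p_{Vidio}) ⇒ (8/9)p_{Vidio} = 45, so p_{Vidio} = 50.625.
Then p_{Streamly} = 31.5 + (1/3)·50.625 = 48.375.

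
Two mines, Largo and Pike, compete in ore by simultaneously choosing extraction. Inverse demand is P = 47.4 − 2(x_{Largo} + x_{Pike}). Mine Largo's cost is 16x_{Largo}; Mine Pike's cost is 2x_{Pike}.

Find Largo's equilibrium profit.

Mine Largo's profit: π = x_{Largo}(47.4 − 2(x_{Largo} + x_{Pike})) − 16x_{Largo}.
∂π/∂x_{Largo} = 31.4 − 4x_{Largo} − 2x_{Pike} = 0, so x_{Largo} = 7.85 − 0.5x_{Pike}.
By the same steps for Pike: x_{Pike} = 11.35 − 0.5x_{Largo}.
Substituting the second reaction function into the first: x_{Largo} = 7.85 − 0.5(11.35 − 0.5x_{Largo}), which gives 0.75x_{Largo} = 2.175 ⇒ x_{Largo} = 2.9.
Then x_{Pike} = 11.35 − 0.5·2.9 = 9.9.
Price P = 47.4 − 2·12.8 = 21.8.
Largo's profit: (21.8 − 16)·2.9 = 16.82.

16.82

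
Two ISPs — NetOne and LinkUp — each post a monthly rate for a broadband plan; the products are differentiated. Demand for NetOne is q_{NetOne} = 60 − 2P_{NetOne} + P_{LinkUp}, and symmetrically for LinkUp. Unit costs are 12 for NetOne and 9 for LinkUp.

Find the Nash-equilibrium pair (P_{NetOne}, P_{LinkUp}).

27.6, 26.4

NetOne's profit: π = (P_{NetOne} − 12)(60 − 2P_{NetOne} + P_{LinkUp}).
∂π/∂P_{NetOne} = 84 − 4P_{NetOne} + P_{LinkUp} = 0 ⇒ P_{NetOne} = 21 + 0.25P_{LinkUp}.
Similarly P_{LinkUp} = 19.5 + 0.25P_{NetOne}.
Substituting the second reaction function into the first: P_{NetOne} = 21 + 0.25(19.5 + 0.25P_{NetOne}), which gives 0.9375P_{NetOne} = 25.875 ⇒ P_{NetOne} = 27.6.
Then P_{LinkUp} = 19.5 + 0.25·27.6 = 26.4.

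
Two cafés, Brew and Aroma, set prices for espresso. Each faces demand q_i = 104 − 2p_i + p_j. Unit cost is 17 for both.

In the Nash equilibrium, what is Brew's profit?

Brew's profit: π = (p_{Brew} − 17)(104 − 2p_{Brew} + p_{Aroma}).
∂π/∂p_{Brew} = 138 − 4p_{Brew} + p_{Aroma} = 0 ⇒ p_{Brew} = 34.5 + 0.25p_{Aroma}.
By symmetry p_{Aroma} = p_{Brew}; substituting into the reaction function, 0.75p_{Brew} = 34.5 and p_{Brew} = 46.
q_{Brew} = 104 − 2·46 + 46 = 58.
Profit = (46 − 17)·58 = 1682.

1682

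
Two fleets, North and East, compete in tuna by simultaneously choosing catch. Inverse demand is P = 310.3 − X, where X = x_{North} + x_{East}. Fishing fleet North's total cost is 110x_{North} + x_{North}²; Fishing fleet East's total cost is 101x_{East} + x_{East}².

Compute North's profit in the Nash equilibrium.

3114.1832

Fishing fleet North's profit: π = x_{North}(310.3 − (x_{North} + x_{East})) − 110x_{North} − x_{North}².
∂π/∂x_{North} = 200.3 − 4x_{North} − x_{East} = 0, so x_{North} = 50.075 − 0.25x_{East}.
By the same steps for East: x_{East} = 52.325 − 0.25x_{North}.
Substituting the second reaction function into the first: x_{North} = 50.075 − 0.25(52.325 − 0.25x_{North}), which gives 0.9375x_{North} = 5919/160 ⇒ x_{North} = 39.46.
Then x_{East} = 52.325 − 0.25·39.46 = 42.46.
Price P = 310.3 − 81.92 = 228.38.
North's profit: (228.38 − 110)·39.46 − (39.46)² = 3114.1832.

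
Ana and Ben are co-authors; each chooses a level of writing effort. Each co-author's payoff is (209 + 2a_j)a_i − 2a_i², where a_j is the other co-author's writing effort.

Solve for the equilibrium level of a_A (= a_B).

104.5

Ana's payoff is (209 + 2a_B)a_A − 2a_A².
∂π/∂a_A = 209 + 2a_B − 4a_A = 0, so a_A = 52.25 + 0.5a_B.
By symmetry a_B = a_A; substituting into the reaction function, 0.5a_A = 52.25 and a_A = 104.5.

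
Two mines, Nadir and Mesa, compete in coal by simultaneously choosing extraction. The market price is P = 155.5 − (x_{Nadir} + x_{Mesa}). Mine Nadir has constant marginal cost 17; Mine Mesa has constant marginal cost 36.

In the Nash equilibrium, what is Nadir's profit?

2756.25

Mine Nadir's profit: π = x_{Nadir}(155.5 − (x_{Nadir} + x_{Mesa})) − 17x_{Nadir}.
∂π/∂x_{Nadir} = 138.5 − 2x_{Nadir} − x_{Mesa} = 0, so x_{Nadir} = 69.25 − 0.5x_{Mesa}.
By the same steps for Mesa: x_{Mesa} = 59.75 − 0.5x_{Nadir}.
Plugging x_{Mesa} into Nadir's best response: x_{Nadir} = 69.25 − 0.5(59.75 − 0.5x_{Nadir}) ⇒ 0.75x_{Nadir} = 39.375, so x_{Nadir} = 52.5.
Then x_{Mesa} = 59.75 − 0.5·52.5 = 33.5.
Price P = 155.5 − 86 = 69.5.
Nadir's profit: (69.5 − 17)·52.5 = 2756.25.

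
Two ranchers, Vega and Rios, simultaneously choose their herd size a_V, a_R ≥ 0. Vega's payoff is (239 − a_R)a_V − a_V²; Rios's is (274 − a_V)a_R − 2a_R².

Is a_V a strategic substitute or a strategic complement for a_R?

Expanding Vega's payoff: 239a_V − a_Ra_V − a_V².
∂π/∂a_V = 239 − a_R − 2a_V = 0, so a_V = 119.5 − 0.5a_R.
The best-response slope da_V/da_R = −0.5 < 0: the reaction function is downward-sloping, so the choices are strategic substitutes.

strategic substitutes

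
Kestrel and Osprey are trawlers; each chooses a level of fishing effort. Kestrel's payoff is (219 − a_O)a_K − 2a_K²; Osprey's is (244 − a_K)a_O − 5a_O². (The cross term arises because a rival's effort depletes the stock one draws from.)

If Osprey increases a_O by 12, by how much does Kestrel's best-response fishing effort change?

-3

Expanding Kestrel's payoff: 219a_K − a_Oa_K − 2a_K².
∂π/∂a_K = 219 − a_O − 4a_K = 0, so a_K = 54.75 − 0.25a_O.
The reaction-function slope is −0.25, so a 12-unit rise in a_O moves a_K by −0.25 × 12 = −3. Kestrel's best response falls — the actions are strategic substitutes.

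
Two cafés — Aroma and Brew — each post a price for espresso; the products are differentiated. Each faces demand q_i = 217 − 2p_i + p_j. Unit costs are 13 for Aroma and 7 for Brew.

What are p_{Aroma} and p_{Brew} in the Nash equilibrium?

Aroma's profit: π = (p_{Aroma} − 13)(217 − 2p_{Aroma} + p_{Brew}).
∂π/∂p_{Aroma} = 243 − 4p_{Aroma} + p_{Brew} = 0 ⇒ p_{Aroma} = 60.75 + 0.25p_{Brew}.
Similarly p_{Brew} = 57.75 + 0.25p_{Aroma}.
Solving the two reaction functions simultaneously: (1 − (0.25)(0.25))p_{Aroma} = 60.75 + 0.25·57.75, so 0.9375p_{Aroma} = 75.1875 and p_{Aroma} = 80.2.
Then p_{Brew} = 57.75 + 0.25·80.2 = 77.8.

80.2, 77.8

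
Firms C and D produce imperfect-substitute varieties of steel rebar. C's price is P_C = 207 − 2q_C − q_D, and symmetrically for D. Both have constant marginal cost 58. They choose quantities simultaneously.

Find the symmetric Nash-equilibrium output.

Firm C's profit: π = q_C(207 − 2q_C − q_D) − 58q_C.
∂π/∂q_C = 149 − 4q_C − q_D = 0 ⇒ q_C = 37.25 − 0.25q_D.
The game is symmetric, so in equilibrium q_D = q_C: the reaction function gives 1.25q_C = 37.25, hence q_C = 29.8.

29.8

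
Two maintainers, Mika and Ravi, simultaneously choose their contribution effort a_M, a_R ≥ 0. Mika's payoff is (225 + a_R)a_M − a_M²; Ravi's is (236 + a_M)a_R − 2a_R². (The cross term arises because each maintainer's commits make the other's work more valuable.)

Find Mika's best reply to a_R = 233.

229

Expanding Mika's payoff: 225a_M + a_Ra_M − a_M².
∂π/∂a_M = 225 + a_R − 2a_M = 0, so a_M = 112.5 + 0.5a_R.
At a_R = 233: a_M = 112.5 + 0.5·233 = 229.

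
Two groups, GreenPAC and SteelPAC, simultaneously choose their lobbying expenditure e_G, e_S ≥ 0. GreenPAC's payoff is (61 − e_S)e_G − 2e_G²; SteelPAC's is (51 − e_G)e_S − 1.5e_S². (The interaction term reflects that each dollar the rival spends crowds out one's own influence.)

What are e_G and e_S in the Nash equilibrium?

Expanding GreenPAC's payoff: 61e_G − e_Se_G − 2e_G².
∂π/∂e_G = 61 − e_S − 4e_G = 0, so e_G = 15.25 − 0.25e_S.
Likewise for SteelPAC: e_S = 17 − (1/3)e_G.
Solving the two reaction functions simultaneously: (1 − (−0.25)(−1/3))e_G = 15.25 − 0.25·17, so (11/12)e_G = 11 and e_G = 12.
Then e_S = 17 − (1/3)·12 = 13.

12, 13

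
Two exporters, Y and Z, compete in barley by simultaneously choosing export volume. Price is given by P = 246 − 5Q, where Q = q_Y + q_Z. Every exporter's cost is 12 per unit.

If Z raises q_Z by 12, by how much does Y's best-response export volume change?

-6

Exporter Y's profit: π = q_Y(246 − 5(q_Y + q_Z)) − 12q_Y.
∂π/∂q_Y = 234 − 10q_Y − 5q_Z = 0, so q_Y = 23.4 − 0.5q_Z.
The reaction-function slope is −0.5, so a 12-unit rise in q_Z moves q_Y by −0.5 × 12 = −6. Y's best response falls — the actions are strategic substitutes.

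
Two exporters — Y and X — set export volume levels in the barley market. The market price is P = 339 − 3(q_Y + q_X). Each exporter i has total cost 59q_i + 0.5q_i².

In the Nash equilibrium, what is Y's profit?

2744

Exporter Y's profit: π = q_Y(339 − 3(q_Y + q_X)) − 59q_Y − 0.5q_Y².
∂π/∂q_Y = 280 − 7q_Y − 3q_X = 0, so q_Y = 40 − (3/7)q_X.
By symmetry q_X = q_Y; substituting into the reaction function, (10/7)q_Y = 40 and q_Y = 28.
Price P = 339 − 3·56 = 171.
Y's profit: (171 − 59)·28 − 0.5(28)² = 2744.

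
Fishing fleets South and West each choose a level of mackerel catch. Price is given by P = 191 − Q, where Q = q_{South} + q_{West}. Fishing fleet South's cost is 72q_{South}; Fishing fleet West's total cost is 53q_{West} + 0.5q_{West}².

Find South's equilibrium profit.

1918.44

Fishing fleet South's profit: π = q_{South}(191 − (q_{South} + q_{West})) − 72q_{South}.
∂π/∂q_{South} = 119 − 2q_{South} − q_{West} = 0, so q_{South} = 59.5 − 0.5q_{West}.
For West: ∂π/∂q_{West} = 138 − 3q_{West} − q_{South} = 0 ⇒ q_{West} = 46 − (1/3)q_{South}.
Plugging q_{West} into South's best response: q_{South} = 59.5 − 0.5(46 − (1/3)q_{South}) ⇒ (5/6)q_{South} = 36.5, so q_{South} = 43.8.
Then q_{West} = 46 − (1/3)·43.8 = 31.4.
Price P = 191 − 75.2 = 115.8.
South's profit: (115.8 − 72)·43.8 = 1918.44.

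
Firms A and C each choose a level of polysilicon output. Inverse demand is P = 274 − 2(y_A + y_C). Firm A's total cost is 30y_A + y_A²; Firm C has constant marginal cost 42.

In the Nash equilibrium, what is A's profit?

Firm A's profit: π = y_A(274 − 2(y_A + y_C)) − 30y_A − y_A².
∂π/∂y_A = 244 − 6y_A − 2y_C = 0, so y_A = 122/3 − (1/3)y_C.
For C: ∂π/∂y_C = 232 − 4y_C − 2y_A = 0 ⇒ y_C = 58 − 0.5y_A.
Substituting the second reaction function into the first: y_A = 122/3 − (1/3)(58 − 0.5y_A), which gives (5/6)y_A = 64/3 ⇒ y_A = 25.6.
Then y_C = 58 − 0.5·25.6 = 45.2.
Price P = 274 − 2·70.8 = 132.4.
A's profit: (132.4 − 30)·25.6 − (25.6)² = 1966.08.

1966.08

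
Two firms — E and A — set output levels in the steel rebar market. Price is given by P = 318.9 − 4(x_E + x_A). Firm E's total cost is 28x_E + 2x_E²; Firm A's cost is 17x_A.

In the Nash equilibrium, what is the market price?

139.96

Firm E's profit: π = x_E(318.9 − 4(x_E + x_A)) − 28x_E − 2x_E².
∂π/∂x_E = 290.9 − 12x_E − 4x_A = 0, so x_E = 2909/120 − (1/3)x_A.
For A: ∂π/∂x_A = 301.9 − 8x_A − 4x_E = 0 ⇒ x_A = 37.7375 − 0.5x_E.
Substituting the second reaction function into the first: x_E = 2909/120 − (1/3)(37.7375 − 0.5x_E), which gives (5/6)x_E = 11.6625 ⇒ x_E = 13.995.
Then x_A = 37.7375 − 0.5·13.995 = 30.74.
Equilibrium price: P = 318.9 − 4·44.735 = 139.96.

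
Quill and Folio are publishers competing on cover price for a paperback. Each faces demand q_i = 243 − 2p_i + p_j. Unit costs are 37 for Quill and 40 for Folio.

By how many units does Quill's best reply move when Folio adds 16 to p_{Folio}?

4

Quill's profit: π = (p_{Quill} − 37)(243 − 2p_{Quill} + p_{Folio}).
∂π/∂p_{Quill} = 317 − 4p_{Quill} + p_{Folio} = 0 ⇒ p_{Quill} = 79.25 + 0.25p_{Folio}.
The reaction-function slope is 0.25, so a 16-unit rise in p_{Folio} moves p_{Quill} by 0.25 × 16 = 4. Quill's best response rises — the actions are strategic complements.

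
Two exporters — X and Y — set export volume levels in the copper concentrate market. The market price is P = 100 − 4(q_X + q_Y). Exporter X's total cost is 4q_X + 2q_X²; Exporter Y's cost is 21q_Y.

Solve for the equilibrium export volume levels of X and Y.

Exporter X's profit: π = q_X(100 − 4(q_X + q_Y)) − 4q_X − 2q_X².
∂π/∂q_X = 96 − 12q_X − 4q_Y = 0, so q_X = 8 − (1/3)q_Y.
For Y: ∂π/∂q_Y = 79 − 8q_Y − 4q_X = 0 ⇒ q_Y = 9.875 − 0.5q_X.
Plugging q_Y into X's best response: q_X = 8 − (1/3)(9.875 − 0.5q_X) ⇒ (5/6)q_X = 113/24, so q_X = 5.65.
Then q_Y = 9.875 − 0.5·5.65 = 7.05.

5.65, 7.05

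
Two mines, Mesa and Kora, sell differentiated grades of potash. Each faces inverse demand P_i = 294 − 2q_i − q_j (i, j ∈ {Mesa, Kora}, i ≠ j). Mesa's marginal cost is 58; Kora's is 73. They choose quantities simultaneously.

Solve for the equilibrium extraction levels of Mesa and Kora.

48.2, 43.2

Mine Mesa's profit: π = q_{Mesa}(294 − 2q_{Mesa} − q_{Kora}) − 58q_{Mesa}.
∂π/∂q_{Mesa} = 236 − 4q_{Mesa} − q_{Kora} = 0 ⇒ q_{Mesa} = 59 − 0.25q_{Kora}.
Similarly q_{Kora} = 55.25 − 0.25q_{Mesa}.
Substituting the second reaction function into the first: q_{Mesa} = 59 − 0.25(55.25 − 0.25q_{Mesa}), which gives 0.9375q_{Mesa} = 45.1875 ⇒ q_{Mesa} = 48.2.
Then q_{Kora} = 55.25 − 0.25·48.2 = 43.2.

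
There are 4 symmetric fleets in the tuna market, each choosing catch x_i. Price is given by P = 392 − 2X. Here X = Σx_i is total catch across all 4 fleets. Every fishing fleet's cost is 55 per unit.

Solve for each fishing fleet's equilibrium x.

A representative fishing fleet's profit is π_i = x_i(392 − 2X) − 55x_i, with X = x_i + Σ_{j≠i} x_j.
First-order condition: 337 − 4x_i − 2Σ_{j≠i} x_j = 0.
With identical fishing fleets, set every x_j = x: then 337 − 4x − 6x = 0, i.e. x = 337/10 = 33.7.

33.7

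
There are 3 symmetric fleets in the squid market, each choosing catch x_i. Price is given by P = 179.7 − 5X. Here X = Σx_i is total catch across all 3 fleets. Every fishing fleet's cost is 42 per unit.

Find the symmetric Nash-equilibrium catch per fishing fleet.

A representative fishing fleet's profit is π_i = x_i(179.7 − 5X) − 42x_i, with X = x_i + Σ_{j≠i} x_j.
First-order condition: 137.7 − 10x_i − 5Σ_{j≠i} x_j = 0.
Imposing symmetry (x_j = x for all j) turns Σ_{j≠i} x_j into 2x, so 137.7 = 20x and x = 6.885.

6.885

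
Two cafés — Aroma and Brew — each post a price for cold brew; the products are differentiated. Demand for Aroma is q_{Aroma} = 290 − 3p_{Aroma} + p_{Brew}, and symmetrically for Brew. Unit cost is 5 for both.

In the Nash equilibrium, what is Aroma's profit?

Aroma's profit: π = (p_{Aroma} − 5)(290 − 3p_{Aroma} + p_{Brew}).
∂π/∂p_{Aroma} = 305 − 6p_{Aroma} + p_{Brew} = 0 ⇒ p_{Aroma} = 305/6 + (1/6)p_{Brew}.
The game is symmetric, so in equilibrium p_{Brew} = p_{Aroma}: the reaction function gives (5/6)p_{Aroma} = 305/6, hence p_{Aroma} = 61.
q_{Aroma} = 290 − 3·61 + 61 = 168.
Profit = (61 − 5)·168 = 9408.

9408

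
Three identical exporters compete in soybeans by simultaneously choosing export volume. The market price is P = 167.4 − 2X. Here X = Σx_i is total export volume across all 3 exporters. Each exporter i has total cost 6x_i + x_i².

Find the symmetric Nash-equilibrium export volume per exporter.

16.14

A representative exporter's profit is π_i = x_i(167.4 − 2X) − 6x_i − x_i², with X = x_i + Σ_{j≠i} x_j.
First-order condition: 161.4 − 6x_i − 2Σ_{j≠i} x_j = 0.
In a symmetric equilibrium every exporter chooses the same x, so Σ_{j≠i} x_j = 2x. The condition becomes 161.4 − 10x = 0, giving x = 161.4/10 = 16.14.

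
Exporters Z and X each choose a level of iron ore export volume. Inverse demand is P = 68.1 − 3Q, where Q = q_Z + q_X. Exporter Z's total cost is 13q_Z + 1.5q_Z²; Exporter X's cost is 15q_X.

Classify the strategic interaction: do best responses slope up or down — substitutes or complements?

Exporter Z's profit: π = q_Z(68.1 − 3(q_Z + q_X)) − 13q_Z − 1.5q_Z².
∂π/∂q_Z = 55.1 − 9q_Z − 3q_X = 0, so q_Z = 551/90 − (1/3)q_X.
The best-response slope dq_Z/dq_X = −1/3 < 0: the reaction function is downward-sloping, so the choices are strategic substitutes.

strategic substitutes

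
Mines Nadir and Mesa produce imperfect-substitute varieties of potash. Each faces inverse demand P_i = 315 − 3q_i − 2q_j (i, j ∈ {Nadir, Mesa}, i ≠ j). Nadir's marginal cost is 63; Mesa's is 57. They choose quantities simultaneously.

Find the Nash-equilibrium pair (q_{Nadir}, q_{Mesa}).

31.125, 32.625

Mine Nadir's profit: π = q_{Nadir}(315 − 3q_{Nadir} − 2q_{Mesa}) − 63q_{Nadir}.
∂π/∂q_{Nadir} = 252 − 6q_{Nadir} − 2q_{Mesa} = 0 ⇒ q_{Nadir} = 42 − (1/3)q_{Mesa}.
Similarly q_{Mesa} = 43 − (1/3)q_{Nadir}.
Substituting the second reaction function into the first: q_{Nadir} = 42 − (1/3)(43 − (1/3)q_{Nadir}), which gives (8/9)q_{Nadir} = 83/3 ⇒ q_{Nadir} = 31.125.
Then q_{Mesa} = 43 − (1/3)·31.125 = 32.625.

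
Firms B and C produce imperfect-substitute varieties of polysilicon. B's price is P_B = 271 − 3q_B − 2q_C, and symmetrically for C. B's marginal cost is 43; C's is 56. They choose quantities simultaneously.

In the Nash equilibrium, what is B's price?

Firm B's profit: π = q_B(271 − 3q_B − 2q_C) − 43q_B.
∂π/∂q_B = 228 − 6q_B − 2q_C = 0 ⇒ q_B = 38 − (1/3)q_C.
Similarly q_C = 215/6 − (1/3)q_B.
Plugging q_C into B's best response: q_B = 38 − (1/3)(215/6 − (1/3)q_B) ⇒ (8/9)q_B = 469/18, so q_B = 29.3125.
Then q_C = 215/6 − (1/3)·29.3125 = 26.0625.
P_B = 271 − 3·29.3125 − 2·26.0625 = 130.9375.

130.9375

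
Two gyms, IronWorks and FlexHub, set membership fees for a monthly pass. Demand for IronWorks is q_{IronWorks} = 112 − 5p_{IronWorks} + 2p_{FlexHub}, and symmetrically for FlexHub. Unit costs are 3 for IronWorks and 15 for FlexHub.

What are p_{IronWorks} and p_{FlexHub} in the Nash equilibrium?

17.125, 22.125

IronWorks's profit: π = (p_{IronWorks} − 3)(112 − 5p_{IronWorks} + 2p_{FlexHub}).
∂π/∂p_{IronWorks} = 127 − 10p_{IronWorks} + 2p_{FlexHub} = 0 ⇒ p_{IronWorks} = 12.7 + 0.2p_{FlexHub}.
Similarly p_{FlexHub} = 18.7 + 0.2p_{IronWorks}.
Solving the two reaction functions simultaneously: (1 − (0.2)(0.2))p_{IronWorks} = 12.7 + 0.2·18.7, so 0.96p_{IronWorks} = 16.44 and p_{IronWorks} = 17.125.
Then p_{FlexHub} = 18.7 + 0.2·17.125 = 22.125.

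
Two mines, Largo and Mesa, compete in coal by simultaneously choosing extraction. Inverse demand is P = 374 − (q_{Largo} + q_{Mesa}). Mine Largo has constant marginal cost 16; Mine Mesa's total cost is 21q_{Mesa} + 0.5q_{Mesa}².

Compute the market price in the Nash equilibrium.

160.2

Mine Largo's profit: π = q_{Largo}(374 − (q_{Largo} + q_{Mesa})) − 16q_{Largo}.
∂π/∂q_{Largo} = 358 − 2q_{Largo} − q_{Mesa} = 0, so q_{Largo} = 179 − 0.5q_{Mesa}.
For Mesa: ∂π/∂q_{Mesa} = 353 − 3q_{Mesa} − q_{Largo} = 0 ⇒ q_{Mesa} = 353/3 − (1/3)q_{Largo}.
Substituting the second reaction function into the first: q_{Largo} = 179 − 0.5(353/3 − (1/3)q_{Largo}), which gives (5/6)q_{Largo} = 721/6 ⇒ q_{Largo} = 144.2.
Then q_{Mesa} = 353/3 − (1/3)·144.2 = 69.6.
Equilibrium price: P = 374 − 213.8 = 160.2.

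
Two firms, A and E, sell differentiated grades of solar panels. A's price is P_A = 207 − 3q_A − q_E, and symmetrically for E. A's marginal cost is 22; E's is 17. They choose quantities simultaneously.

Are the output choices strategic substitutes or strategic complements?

Firm A's profit: π = q_A(207 − 3q_A − q_E) − 22q_A.
∂π/∂q_A = 185 − 6q_A − q_E = 0 ⇒ q_A = 185/6 − (1/6)q_E.
The best-response slope dq_A/dq_E = −1/6 < 0: the reaction function is downward-sloping, so the choices are strategic substitutes.

strategic substitutes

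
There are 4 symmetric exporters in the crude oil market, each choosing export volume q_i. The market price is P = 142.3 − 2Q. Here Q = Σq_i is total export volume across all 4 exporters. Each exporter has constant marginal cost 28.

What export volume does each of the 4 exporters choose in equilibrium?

A representative exporter's profit is π_i = q_i(142.3 − 2Q) − 28q_i, with Q = q_i + Σ_{j≠i} q_j.
First-order condition: 114.3 − 4q_i − 2Σ_{j≠i} q_j = 0.
With identical exporters, set every q_j = q: then 114.3 − 4q − 6q = 0, i.e. q = 114.3/10 = 11.43.

11.43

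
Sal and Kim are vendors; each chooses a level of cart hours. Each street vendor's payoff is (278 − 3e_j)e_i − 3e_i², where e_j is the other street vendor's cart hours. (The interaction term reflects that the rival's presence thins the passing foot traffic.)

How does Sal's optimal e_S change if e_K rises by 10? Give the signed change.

Sal's payoff is (278 − 3e_K)e_S − 3e_S².
∂π/∂e_S = 278 − 3e_K − 6e_S = 0, so e_S = 139/3 − 0.5e_K.
The reaction-function slope is −0.5, so a 10-unit rise in e_K moves e_S by −0.5 × 10 = −5. Sal's best response falls — the actions are strategic substitutes.

-5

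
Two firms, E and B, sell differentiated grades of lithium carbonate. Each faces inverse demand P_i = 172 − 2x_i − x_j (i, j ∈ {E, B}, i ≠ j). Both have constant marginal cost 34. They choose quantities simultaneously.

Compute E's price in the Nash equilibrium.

89.2

Firm E's profit: π = x_E(172 − 2x_E − x_B) − 34x_E.
∂π/∂x_E = 138 − 4x_E − x_B = 0 ⇒ x_E = 34.5 − 0.25x_B.
Setting x_E = x_B in the reaction function: x_E = 34.5 − 0.25x_E, so x_E = 34.5 / 1.25 = 27.6.
P_E = 172 − 2·27.6 − 27.6 = 89.2.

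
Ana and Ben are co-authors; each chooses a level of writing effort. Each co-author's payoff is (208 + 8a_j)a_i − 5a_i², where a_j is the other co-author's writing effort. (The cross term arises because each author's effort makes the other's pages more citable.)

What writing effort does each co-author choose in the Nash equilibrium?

104

Ana's payoff is (208 + 8a_B)a_A − 5a_A².
∂π/∂a_A = 208 + 8a_B − 10a_A = 0, so a_A = 20.8 + 0.8a_B.
The game is symmetric, so in equilibrium a_B = a_A: the reaction function gives 0.2a_A = 20.8, hence a_A = 104.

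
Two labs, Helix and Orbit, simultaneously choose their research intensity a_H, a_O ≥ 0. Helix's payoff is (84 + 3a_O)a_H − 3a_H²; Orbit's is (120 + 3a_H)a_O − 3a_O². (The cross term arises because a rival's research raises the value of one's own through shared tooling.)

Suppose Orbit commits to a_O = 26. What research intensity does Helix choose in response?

Expanding Helix's payoff: 84a_H + 3a_Oa_H − 3a_H².
∂π/∂a_H = 84 + 3a_O − 6a_H = 0, so a_H = 14 + 0.5a_O.
At a_O = 26: a_H = 14 + 0.5·26 = 27.

27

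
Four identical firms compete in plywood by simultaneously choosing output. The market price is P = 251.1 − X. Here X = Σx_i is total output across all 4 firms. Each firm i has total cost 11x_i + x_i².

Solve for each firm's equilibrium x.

A representative firm's profit is π_i = x_i(251.1 − X) − 11x_i − x_i², with X = x_i + Σ_{j≠i} x_j.
First-order condition: 240.1 − 4x_i − Σ_{j≠i} x_j = 0.
In a symmetric equilibrium every firm chooses the same x, so Σ_{j≠i} x_j = 3x. The condition becomes 240.1 − 7x = 0, giving x = 240.1/7 = 34.3.

34.3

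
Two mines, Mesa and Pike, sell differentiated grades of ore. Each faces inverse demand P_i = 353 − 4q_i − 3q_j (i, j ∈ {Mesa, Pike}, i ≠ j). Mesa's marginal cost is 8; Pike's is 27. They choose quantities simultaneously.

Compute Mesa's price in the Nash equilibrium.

Mine Mesa's profit: π = q_{Mesa}(353 − 4q_{Mesa} − 3q_{Pike}) − 8q_{Mesa}.
∂π/∂q_{Mesa} = 345 − 8q_{Mesa} − 3q_{Pike} = 0 ⇒ q_{Mesa} = 43.125 − 0.375q_{Pike}.
Similarly q_{Pike} = 40.75 − 0.375q_{Mesa}.
Substituting the second reaction function into the first: q_{Mesa} = 43.125 − 0.375(40.75 − 0.375q_{Mesa}), which gives (55/64)q_{Mesa} = 891/32 ⇒ q_{Mesa} = 32.4.
Then q_{Pike} = 40.75 − 0.375·32.4 = 28.6.
P_{Mesa} = 353 − 4·32.4 − 3·28.6 = 137.6.

137.6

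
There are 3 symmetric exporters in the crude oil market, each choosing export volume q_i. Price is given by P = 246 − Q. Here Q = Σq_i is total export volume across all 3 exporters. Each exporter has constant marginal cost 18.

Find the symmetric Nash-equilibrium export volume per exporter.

A representative exporter's profit is π_i = q_i(246 − Q) − 18q_i, with Q = q_i + Σ_{j≠i} q_j.
First-order condition: 228 − 2q_i − Σ_{j≠i} q_j = 0.
In a symmetric equilibrium every exporter chooses the same q, so Σ_{j≠i} q_j = 2q. The condition becomes 228 − 4q = 0, giving q = 228/4 = 57.

57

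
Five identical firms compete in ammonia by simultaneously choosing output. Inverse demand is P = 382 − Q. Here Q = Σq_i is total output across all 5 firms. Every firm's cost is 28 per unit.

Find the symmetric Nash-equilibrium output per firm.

A representative firm's profit is π_i = q_i(382 − Q) − 28q_i, with Q = q_i + Σ_{j≠i} q_j.
First-order condition: 354 − 2q_i − Σ_{j≠i} q_j = 0.
With identical firms, set every q_j = q: then 354 − 2q − 4q = 0, i.e. q = 354/6 = 59.

59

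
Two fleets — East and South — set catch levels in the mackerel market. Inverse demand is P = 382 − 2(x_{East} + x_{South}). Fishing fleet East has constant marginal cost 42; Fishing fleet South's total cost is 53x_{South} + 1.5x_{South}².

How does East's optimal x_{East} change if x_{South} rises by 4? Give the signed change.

Fishing fleet East's profit: π = x_{East}(382 − 2(x_{East} + x_{South})) − 42x_{East}.
∂π/∂x_{East} = 340 − 4x_{East} − 2x_{South} = 0, so x_{East} = 85 − 0.5x_{South}.
The reaction-function slope is −0.5, so a 4-unit rise in x_{South} moves x_{East} by −0.5 × 4 = −2. East's best response falls — the actions are strategic substitutes.

-2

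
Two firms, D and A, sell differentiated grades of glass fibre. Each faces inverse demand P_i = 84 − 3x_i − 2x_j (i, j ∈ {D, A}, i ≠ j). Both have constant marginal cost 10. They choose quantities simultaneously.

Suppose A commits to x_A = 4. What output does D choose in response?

Firm D's profit: π = x_D(84 − 3x_D − 2x_A) − 10x_D.
∂π/∂x_D = 74 − 6x_D − 2x_A = 0 ⇒ x_D = 37/3 − (1/3)x_A.
At x_A = 4: x_D = 37/3 − (1/3)·4 = 11.

11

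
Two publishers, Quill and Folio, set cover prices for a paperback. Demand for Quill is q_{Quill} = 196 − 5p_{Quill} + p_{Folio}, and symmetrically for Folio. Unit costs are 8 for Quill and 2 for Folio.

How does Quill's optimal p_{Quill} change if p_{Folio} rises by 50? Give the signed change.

5

Quill's profit: π = (p_{Quill} − 8)(196 − 5p_{Quill} + p_{Folio}).
∂π/∂p_{Quill} = 236 − 10p_{Quill} + p_{Folio} = 0 ⇒ p_{Quill} = 23.6 + 0.1p_{Folio}.
The reaction-function slope is 0.1, so a 50-unit rise in p_{Folio} moves p_{Quill} by 0.1 × 50 = 5. Quill's best response rises — the actions are strategic complements.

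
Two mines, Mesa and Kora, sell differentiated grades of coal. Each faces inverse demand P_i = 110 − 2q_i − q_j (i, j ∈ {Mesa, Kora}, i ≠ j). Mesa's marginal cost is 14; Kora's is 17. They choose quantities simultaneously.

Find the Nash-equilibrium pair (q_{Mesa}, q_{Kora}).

19.4, 18.4

Mine Mesa's profit: π = q_{Mesa}(110 − 2q_{Mesa} − q_{Kora}) − 14q_{Mesa}.
∂π/∂q_{Mesa} = 96 − 4q_{Mesa} − q_{Kora} = 0 ⇒ q_{Mesa} = 24 − 0.25q_{Kora}.
Similarly q_{Kora} = 23.25 − 0.25q_{Mesa}.
Plugging q_{Kora} into Mesa's best response: q_{Mesa} = 24 − 0.25(23.25 − 0.25q_{Mesa}) ⇒ 0.9375q_{Mesa} = 18.1875, so q_{Mesa} = 19.4.
Then q_{Kora} = 23.25 − 0.25·19.4 = 18.4.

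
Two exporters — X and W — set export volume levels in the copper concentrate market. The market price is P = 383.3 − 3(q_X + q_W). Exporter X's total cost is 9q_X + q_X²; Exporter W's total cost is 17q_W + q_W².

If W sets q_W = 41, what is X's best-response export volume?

31.4125

Exporter X's profit: π = q_X(383.3 − 3(q_X + q_W)) − 9q_X − q_X².
∂π/∂q_X = 374.3 − 8q_X − 3q_W = 0, so q_X = 46.7875 − 0.375q_W.
At q_W = 41: q_X = 46.7875 − 0.375·41 = 31.4125.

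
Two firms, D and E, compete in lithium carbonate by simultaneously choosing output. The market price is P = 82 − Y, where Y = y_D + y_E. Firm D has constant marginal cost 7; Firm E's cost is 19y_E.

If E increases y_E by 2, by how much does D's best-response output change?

Firm D's profit: π = y_D(82 − (y_D + y_E)) − 7y_D.
∂π/∂y_D = 75 − 2y_D − y_E = 0, so y_D = 37.5 − 0.5y_E.
The reaction-function slope is −0.5, so a 2-unit rise in y_E moves y_D by −0.5 × 2 = −1. D's best response falls — the actions are strategic substitutes.

-1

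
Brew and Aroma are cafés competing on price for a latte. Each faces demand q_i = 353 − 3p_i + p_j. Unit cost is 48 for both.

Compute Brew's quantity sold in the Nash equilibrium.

Brew's profit: π = (p_{Brew} − 48)(353 − 3p_{Brew} + p_{Aroma}).
∂π/∂p_{Brew} = 497 − 6p_{Brew} + p_{Aroma} = 0 ⇒ p_{Brew} = 497/6 + (1/6)p_{Aroma}.
The game is symmetric, so in equilibrium p_{Aroma} = p_{Brew}: the reaction function gives (5/6)p_{Brew} = 497/6, hence p_{Brew} = 99.4.
q_{Brew} = 353 − 3·99.4 + 99.4 = 154.2.

154.2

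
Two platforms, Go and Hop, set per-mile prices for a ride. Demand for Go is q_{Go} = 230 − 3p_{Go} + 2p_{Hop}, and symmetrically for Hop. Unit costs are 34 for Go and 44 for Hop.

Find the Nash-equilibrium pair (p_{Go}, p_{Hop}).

Go's profit: π = (p_{Go} − 34)(230 − 3p_{Go} + 2p_{Hop}).
∂π/∂p_{Go} = 332 − 6p_{Go} + 2p_{Hop} = 0 ⇒ p_{Go} = 166/3 + (1/3)p_{Hop}.
Similarly p_{Hop} = 181/3 + (1/3)p_{Go}.
Substituting the second reaction function into the first: p_{Go} = 166/3 + (1/3)(181/3 + (1/3)p_{Go}), which gives (8/9)p_{Go} = 679/9 ⇒ p_{Go} = 84.875.
Then p_{Hop} = 181/3 + (1/3)·84.875 = 88.625.

84.875, 88.625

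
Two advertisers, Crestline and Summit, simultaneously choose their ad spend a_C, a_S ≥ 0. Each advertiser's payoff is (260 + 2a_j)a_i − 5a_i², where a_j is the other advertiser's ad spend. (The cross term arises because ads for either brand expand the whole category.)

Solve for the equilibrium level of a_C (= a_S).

Crestline's payoff is (260 + 2a_S)a_C − 5a_C².
∂π/∂a_C = 260 + 2a_S − 10a_C = 0, so a_C = 26 + 0.2a_S.
Setting a_C = a_S in the reaction function: a_C = 26 + 0.2a_C, so a_C = 26 / 0.8 = 32.5.

32.5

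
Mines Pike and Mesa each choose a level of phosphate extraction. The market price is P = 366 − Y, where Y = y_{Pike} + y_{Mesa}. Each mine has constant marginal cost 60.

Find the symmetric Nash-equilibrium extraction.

102

Mine Pike's profit: π = y_{Pike}(366 − (y_{Pike} + y_{Mesa})) − 60y_{Pike}.
∂π/∂y_{Pike} = 306 − 2y_{Pike} − y_{Mesa} = 0, so y_{Pike} = 153 − 0.5y_{Mesa}.
Setting y_{Pike} = y_{Mesa} in the reaction function: y_{Pike} = 153 − 0.5y_{Pike}, so y_{Pike} = 153 / 1.5 = 102.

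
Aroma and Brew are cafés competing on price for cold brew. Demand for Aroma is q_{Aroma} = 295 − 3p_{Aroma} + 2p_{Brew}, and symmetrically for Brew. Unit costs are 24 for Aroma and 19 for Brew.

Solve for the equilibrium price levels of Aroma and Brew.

Aroma's profit: π = (p_{Aroma} − 24)(295 − 3p_{Aroma} + 2p_{Brew}).
∂π/∂p_{Aroma} = 367 − 6p_{Aroma} + 2p_{Brew} = 0 ⇒ p_{Aroma} = 367/6 + (1/3)p_{Brew}.
Similarly p_{Brew} = 176/3 + (1/3)p_{Aroma}.
Solving the two reaction functions simultaneously: (1 − (1/3)(1/3))p_{Aroma} = 367/6 + (1/3)·(176/3), so (8/9)p_{Aroma} = 1453/18 and p_{Aroma} = 90.8125.
Then p_{Brew} = 176/3 + (1/3)·90.8125 = 88.9375.

90.8125, 88.9375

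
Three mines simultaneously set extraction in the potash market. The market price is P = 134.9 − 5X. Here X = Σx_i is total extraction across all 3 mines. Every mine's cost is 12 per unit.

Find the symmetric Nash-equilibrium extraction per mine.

A representative mine's profit is π_i = x_i(134.9 − 5X) − 12x_i, with X = x_i + Σ_{j≠i} x_j.
First-order condition: 122.9 − 10x_i − 5Σ_{j≠i} x_j = 0.
Imposing symmetry (x_j = x for all j) turns Σ_{j≠i} x_j into 2x, so 122.9 = 20x and x = 6.145.

6.145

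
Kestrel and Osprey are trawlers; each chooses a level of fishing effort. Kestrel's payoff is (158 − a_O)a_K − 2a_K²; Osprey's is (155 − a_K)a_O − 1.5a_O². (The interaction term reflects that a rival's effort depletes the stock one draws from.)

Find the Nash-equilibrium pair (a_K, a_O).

29, 42

Expanding Kestrel's payoff: 158a_K − a_Oa_K − 2a_K².
∂π/∂a_K = 158 − a_O − 4a_K = 0, so a_K = 39.5 − 0.25a_O.
Likewise for Osprey: a_O = 155/3 − (1/3)a_K.
Solving the two reaction functions simultaneously: (1 − (−0.25)(−1/3))a_K = 39.5 − 0.25·(155/3), so (11/12)a_K = 319/12 and a_K = 29.
Then a_O = 155/3 − (1/3)·29 = 42.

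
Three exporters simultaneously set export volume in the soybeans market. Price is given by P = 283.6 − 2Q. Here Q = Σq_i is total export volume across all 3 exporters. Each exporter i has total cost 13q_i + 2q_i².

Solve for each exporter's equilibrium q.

22.55

A representative exporter's profit is π_i = q_i(283.6 − 2Q) − 13q_i − 2q_i², with Q = q_i + Σ_{j≠i} q_j.
First-order condition: 270.6 − 8q_i − 2Σ_{j≠i} q_j = 0.
With identical exporters, set every q_j = q: then 270.6 − 8q − 4q = 0, i.e. q = 270.6/12 = 22.55.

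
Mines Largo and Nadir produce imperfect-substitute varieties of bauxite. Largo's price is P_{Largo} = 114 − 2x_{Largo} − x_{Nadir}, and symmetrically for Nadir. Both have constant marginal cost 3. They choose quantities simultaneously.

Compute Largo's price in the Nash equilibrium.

47.4

Mine Largo's profit: π = x_{Largo}(114 − 2x_{Largo} − x_{Nadir}) − 3x_{Largo}.
∂π/∂x_{Largo} = 111 − 4x_{Largo} − x_{Nadir} = 0 ⇒ x_{Largo} = 27.75 − 0.25x_{Nadir}.
By symmetry x_{Nadir} = x_{Largo}; substituting into the reaction function, 1.25x_{Largo} = 27.75 and x_{Largo} = 22.2.
P_{Largo} = 114 − 2·22.2 − 22.2 = 47.4.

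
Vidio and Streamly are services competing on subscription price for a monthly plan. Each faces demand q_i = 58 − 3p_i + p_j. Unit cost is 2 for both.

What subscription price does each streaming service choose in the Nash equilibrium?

12.8

Vidio's profit: π = (p_{Vidio} − 2)(58 − 3p_{Vidio} + p_{Streamly}).
∂π/∂p_{Vidio} = 64 − 6p_{Vidio} + p_{Streamly} = 0 ⇒ p_{Vidio} = 32/3 + (1/6)p_{Streamly}.
Setting p_{Vidio} = p_{Streamly} in the reaction function: p_{Vidio} = 32/3 + (1/6)p_{Vidio}, so p_{Vidio} = (32/3) / (5/6) = 12.8.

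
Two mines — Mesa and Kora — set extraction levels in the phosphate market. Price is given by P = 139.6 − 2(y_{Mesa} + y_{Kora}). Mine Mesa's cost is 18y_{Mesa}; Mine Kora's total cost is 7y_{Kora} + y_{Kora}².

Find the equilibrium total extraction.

Mine Mesa's profit: π = y_{Mesa}(139.6 − 2(y_{Mesa} + y_{Kora})) − 18y_{Mesa}.
∂π/∂y_{Mesa} = 121.6 − 4y_{Mesa} − 2y_{Kora} = 0, so y_{Mesa} = 30.4 − 0.5y_{Kora}.
For Kora: ∂π/∂y_{Kora} = 132.6 − 6y_{Kora} − 2y_{Mesa} = 0 ⇒ y_{Kora} = 22.1 − (1/3)y_{Mesa}.
Solving the two reaction functions simultaneously: (1 − (−0.5)(−1/3))y_{Mesa} = 30.4 − 0.5·22.1, so (5/6)y_{Mesa} = 19.35 and y_{Mesa} = 23.22.
Then y_{Kora} = 22.1 − (1/3)·23.22 = 14.36.
Total extraction: 23.22 + 14.36 = 37.58.

37.58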